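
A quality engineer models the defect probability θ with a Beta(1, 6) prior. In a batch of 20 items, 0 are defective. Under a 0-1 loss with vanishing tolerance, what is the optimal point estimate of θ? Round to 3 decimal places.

0.000

Posterior: Beta(1+0, 6+20) = Beta(1, 26).
Since α = 1 ≤ 1 and β > 1, the Beta density is monotone decreasing on [0,1]; the mode is at 0.
Mean = 1/(1+26) = 0.037.
This is the posterior mode — the MAP estimate.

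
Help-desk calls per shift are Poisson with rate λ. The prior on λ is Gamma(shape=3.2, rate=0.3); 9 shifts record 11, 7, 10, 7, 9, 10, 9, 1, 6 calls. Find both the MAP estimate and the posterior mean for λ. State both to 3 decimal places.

Σ counts = 70. Posterior: Gamma(shape = 3.2+70 = 73.2, rate = 0.3+9 = 9.3).
Mode = (α−1)/β = 72.2/9.3 = 7.763.
Mean = α/β = 73.2/9.3 = 7.871.

MAP = 7.763, posterior mean = 7.871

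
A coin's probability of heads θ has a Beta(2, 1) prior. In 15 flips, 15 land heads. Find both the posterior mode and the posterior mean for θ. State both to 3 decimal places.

posterior mode = 1.000, posterior mean = 0.944

Posterior: Beta(2+15, 1+0) = Beta(17, 1).
Since β = 1 ≤ 1 and α > 1, the Beta density is monotone increasing on [0,1]; the mode is at 1.
Mean = 17/(17+1) = 0.944.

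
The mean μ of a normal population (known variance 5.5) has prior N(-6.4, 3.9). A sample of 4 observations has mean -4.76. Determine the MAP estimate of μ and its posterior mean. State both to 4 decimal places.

Posterior for μ is Normal. Precision-weighted mean: (1/3.9·-6.4 + 4/5.5·-4.76) / (1/3.9 + 4/5.5) = -5.1875.
A Normal posterior is symmetric, so mode = mean.

μ_MAP = -5.1875, E[μ|data] = -5.1875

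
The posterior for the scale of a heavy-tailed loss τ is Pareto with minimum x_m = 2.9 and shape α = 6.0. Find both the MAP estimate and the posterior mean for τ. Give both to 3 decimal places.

The Pareto density is strictly decreasing on [x_m, ∞), so the mode is x_m = 2.900.
Mean = α·x_m/(α−1) = 6.0·2.9/5.0 = 3.480.

MAP = 2.900, posterior mean = 3.480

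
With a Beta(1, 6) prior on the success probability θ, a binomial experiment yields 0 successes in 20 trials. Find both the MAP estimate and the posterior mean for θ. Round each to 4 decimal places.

MAP = 0.0000; posterior mean = 0.0370

Posterior: Beta(1+0, 6+20) = Beta(1, 26).
Since α = 1 ≤ 1 and β > 1, the Beta density is monotone decreasing on [0,1]; the mode is at 0.
Mean = 1/(1+26) = 0.0370.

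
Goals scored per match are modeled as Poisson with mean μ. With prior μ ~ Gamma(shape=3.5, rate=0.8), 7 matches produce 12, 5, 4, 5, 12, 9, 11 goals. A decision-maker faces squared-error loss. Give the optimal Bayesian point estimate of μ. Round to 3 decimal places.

7.885

Σ counts = 58. Posterior: Gamma(shape = 3.5+58 = 61.5, rate = 0.8+7 = 7.8).
Mode = (α−1)/β = 60.5/7.8 = 7.756.
Mean = α/β = 61.5/7.8 = 7.885.
Squared-error loss ⇒ the optimal estimator is the posterior mean.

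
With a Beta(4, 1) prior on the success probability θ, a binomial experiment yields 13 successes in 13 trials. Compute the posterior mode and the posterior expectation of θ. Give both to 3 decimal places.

Posterior: Beta(4+13, 1+0) = Beta(17, 1).
Since β = 1 ≤ 1 and α > 1, the Beta density is monotone increasing on [0,1]; the mode is at 1.
Mean = 17/(17+1) = 0.944.
The posterior is left-skewed, so the mode exceeds the mean.

MAP = 1.000; posterior mean = 0.944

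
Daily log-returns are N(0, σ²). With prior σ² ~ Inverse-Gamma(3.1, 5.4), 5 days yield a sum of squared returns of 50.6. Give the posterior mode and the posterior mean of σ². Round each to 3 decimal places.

Posterior: Inverse-Gamma(shape = 3.1+5/2 = 5.6, scale = 5.4+50.6/2 = 30.7).
Mode = β/(α+1) = 30.7/6.6 = 4.652.
Mean = β/(α−1) = 30.7/4.6 = 6.674.
Right-skewed posterior ⇒ mode < mean.

MAP = 4.652; posterior mean = 6.674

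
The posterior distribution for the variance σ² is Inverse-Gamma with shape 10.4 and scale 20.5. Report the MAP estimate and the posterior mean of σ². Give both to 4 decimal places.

σ²_MAP = 1.7982, E[σ²|data] = 2.1809

Mode = β/(α+1) = 20.5/11.4 = 1.7982.
Mean = β/(α−1) = 20.5/9.4 = 2.1809.
The mean is pulled above the mode by the posterior's right skew.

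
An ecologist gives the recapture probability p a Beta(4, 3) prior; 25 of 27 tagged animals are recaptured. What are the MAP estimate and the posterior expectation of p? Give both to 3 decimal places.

MAP estimate = 0.875, posterior expectation = 0.853

Posterior: Beta(4+25, 3+2) = Beta(29, 5).
Mode = (29−1)/(29+5−2) = 28/32 = 0.875.
Mean = 29/(29+5) = 29/34 = 0.853.
The posterior is left-skewed, so the mode exceeds the mean.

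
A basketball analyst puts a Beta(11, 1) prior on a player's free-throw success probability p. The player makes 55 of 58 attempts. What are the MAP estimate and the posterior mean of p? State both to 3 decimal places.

Posterior: Beta(11+55, 1+3) = Beta(66, 4).
Mode = (66−1)/(66+4−2) = 65/68 = 0.956.
Mean = 66/(66+4) = 66/70 = 0.943.
Left-skewed posterior ⇒ mean < mode.

MAP: 0.956. Posterior mean: 0.943.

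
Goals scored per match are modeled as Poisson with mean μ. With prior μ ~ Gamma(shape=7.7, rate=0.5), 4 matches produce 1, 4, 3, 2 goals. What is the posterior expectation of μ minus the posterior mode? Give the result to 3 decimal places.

0.222

Σ counts = 10. Posterior: Gamma(shape = 7.7+10 = 17.7, rate = 0.5+4 = 4.5).
Mode = (α−1)/β = 16.7/4.5 = 3.711.
Mean = α/β = 17.7/4.5 = 3.933.
Difference = 3.933 − 3.711 = 0.222.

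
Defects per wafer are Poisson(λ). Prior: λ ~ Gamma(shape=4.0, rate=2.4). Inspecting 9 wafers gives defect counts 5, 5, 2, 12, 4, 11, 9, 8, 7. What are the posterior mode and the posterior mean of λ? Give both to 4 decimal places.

Σ counts = 63. Posterior: Gamma(shape = 4.0+63 = 67.0, rate = 2.4+9 = 11.4).
Mode = (α−1)/β = 66.0/11.4 = 5.7895.
Mean = α/β = 67.0/11.4 = 5.8772.
Mean > mode: the posterior has a right tail.

MAP = 5.7895; posterior mean = 5.8772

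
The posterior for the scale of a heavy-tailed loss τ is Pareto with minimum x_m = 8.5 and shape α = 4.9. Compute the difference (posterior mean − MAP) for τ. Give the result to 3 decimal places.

The Pareto density is strictly decreasing on [x_m, ∞), so the mode is x_m = 8.500.
Mean = α·x_m/(α−1) = 4.9·8.5/3.9 = 10.679.
Difference = 10.679 − 8.500 = 2.179.
Right-skewed posterior ⇒ mode < mean.

2.179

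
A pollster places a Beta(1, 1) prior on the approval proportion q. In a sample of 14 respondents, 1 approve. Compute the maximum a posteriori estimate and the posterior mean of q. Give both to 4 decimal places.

Posterior: Beta(1+1, 1+13) = Beta(2, 14).
Mode = (2−1)/(2+14−2) = 1/14 = 0.0714.
With a flat prior the MAP equals the MLE, 1/14.
Mean = 2/(2+14) = 2/16 = 0.1250.
Right-skewed posterior ⇒ mode < mean.

MAP: 0.0714. Posterior mean: 0.1250.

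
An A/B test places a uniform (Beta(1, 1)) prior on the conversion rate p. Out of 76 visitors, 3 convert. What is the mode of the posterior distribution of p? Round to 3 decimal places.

Posterior: Beta(1+3, 1+73) = Beta(4, 74).
Mode = (4−1)/(4+74−2) = 3/76 = 0.039.
With a flat prior the MAP equals the MLE, 3/76.
Mean = 4/(4+74) = 4/78 = 0.051.
This is the posterior mode — the MAP estimate.

0.039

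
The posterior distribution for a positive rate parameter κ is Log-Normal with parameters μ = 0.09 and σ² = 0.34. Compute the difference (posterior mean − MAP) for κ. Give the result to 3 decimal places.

0.518

Mode = exp(μ − σ²) = exp(-0.25) = 0.779.
Mean = exp(μ + σ²/2) = exp(0.260) = 1.297.
Difference = 1.297 − 0.779 = 0.518.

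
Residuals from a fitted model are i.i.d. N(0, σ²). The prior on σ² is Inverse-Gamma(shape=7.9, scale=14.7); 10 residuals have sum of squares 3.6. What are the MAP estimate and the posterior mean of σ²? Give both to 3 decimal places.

MAP = 1.187, posterior mean = 1.387

Posterior: Inverse-Gamma(shape = 7.9+10/2 = 12.9, scale = 14.7+3.6/2 = 16.5).
Mode = β/(α+1) = 16.5/13.9 = 1.187.
Mean = β/(α−1) = 16.5/11.9 = 1.387.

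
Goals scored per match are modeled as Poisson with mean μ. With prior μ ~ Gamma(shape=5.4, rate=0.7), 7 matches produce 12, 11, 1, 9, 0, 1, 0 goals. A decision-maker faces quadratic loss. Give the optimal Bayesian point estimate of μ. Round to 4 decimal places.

5.1169

Σ counts = 34. Posterior: Gamma(shape = 5.4+34 = 39.4, rate = 0.7+7 = 7.7).
Mode = (α−1)/β = 38.4/7.7 = 4.9870.
Mean = α/β = 39.4/7.7 = 5.1169.
Quadratic loss ⇒ the optimal estimator is the posterior mean.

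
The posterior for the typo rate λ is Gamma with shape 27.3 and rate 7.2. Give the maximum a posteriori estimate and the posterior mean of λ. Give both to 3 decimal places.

Mode = (α−1)/β = 26.3/7.2 = 3.653.
Mean = α/β = 27.3/7.2 = 3.792.

MAP = 3.653; posterior mean = 3.792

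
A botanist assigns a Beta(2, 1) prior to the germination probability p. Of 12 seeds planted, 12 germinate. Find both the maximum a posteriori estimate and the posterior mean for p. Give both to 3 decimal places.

MAP = 1.000, posterior mean = 0.933

Posterior: Beta(2+12, 1+0) = Beta(14, 1).
Since β = 1 ≤ 1 and α > 1, the Beta density is monotone increasing on [0,1]; the mode is at 1.
Mean = 14/(14+1) = 0.933.
The mean is pulled below the mode by the posterior's left skew.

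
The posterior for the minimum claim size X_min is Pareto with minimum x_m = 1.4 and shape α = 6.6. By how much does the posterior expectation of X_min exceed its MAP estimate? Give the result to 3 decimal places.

0.250

The Pareto density is strictly decreasing on [x_m, ∞), so the mode is x_m = 1.400.
Mean = α·x_m/(α−1) = 6.6·1.4/5.6 = 1.650.
Difference = 1.650 − 1.400 = 0.250.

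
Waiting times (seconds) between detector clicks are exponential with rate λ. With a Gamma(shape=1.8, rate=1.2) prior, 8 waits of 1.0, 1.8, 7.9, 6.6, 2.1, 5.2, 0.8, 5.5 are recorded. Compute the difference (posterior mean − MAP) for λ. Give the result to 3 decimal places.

Σ times = 30.9. Posterior: Gamma(shape = 1.8+8 = 9.8, rate = 1.2+30.9 = 32.1).
Mode = (α−1)/β = 8.8/32.1 = 0.274.
Mean = α/β = 9.8/32.1 = 0.305.
Difference = 0.305 − 0.274 = 0.031.

0.031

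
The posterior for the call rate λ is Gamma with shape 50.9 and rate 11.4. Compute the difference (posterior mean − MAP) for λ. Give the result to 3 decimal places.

0.088

Mode = (α−1)/β = 49.9/11.4 = 4.377.
Mean = α/β = 50.9/11.4 = 4.465.
Difference = 4.465 − 4.377 = 0.088.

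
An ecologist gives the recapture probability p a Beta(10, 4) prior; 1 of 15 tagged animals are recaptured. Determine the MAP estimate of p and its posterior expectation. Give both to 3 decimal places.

Posterior: Beta(10+1, 4+14) = Beta(11, 18).
Mode = (11−1)/(11+18−2) = 10/27 = 0.370.
Mean = 11/(11+18) = 11/29 = 0.379.
Mean > mode: the posterior has a right tail.

MAP = 0.370, posterior mean = 0.379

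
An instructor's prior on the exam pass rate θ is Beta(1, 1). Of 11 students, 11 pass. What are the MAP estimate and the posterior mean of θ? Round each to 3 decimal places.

Posterior: Beta(1+11, 1+0) = Beta(12, 1).
Since β = 1 ≤ 1 and α > 1, the Beta density is monotone increasing on [0,1]; the mode is at 1.
Mean = 12/(12+1) = 0.923.

MAP: 1.000. Posterior mean: 0.923.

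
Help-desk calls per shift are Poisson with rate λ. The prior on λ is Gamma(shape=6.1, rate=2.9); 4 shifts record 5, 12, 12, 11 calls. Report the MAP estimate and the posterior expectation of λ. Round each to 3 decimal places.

MAP = 6.536, posterior mean = 6.681

Σ counts = 40. Posterior: Gamma(shape = 6.1+40 = 46.1, rate = 2.9+4 = 6.9).
Mode = (α−1)/β = 45.1/6.9 = 6.536.
Mean = α/β = 46.1/6.9 = 6.681.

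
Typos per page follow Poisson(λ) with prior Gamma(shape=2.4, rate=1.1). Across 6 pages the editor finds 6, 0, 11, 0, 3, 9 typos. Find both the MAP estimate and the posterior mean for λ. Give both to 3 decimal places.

MAP = 4.282, posterior mean = 4.423

Σ counts = 29. Posterior: Gamma(shape = 2.4+29 = 31.4, rate = 1.1+6 = 7.1).
Mode = (α−1)/β = 30.4/7.1 = 4.282.
Mean = α/β = 31.4/7.1 = 4.423.
The posterior is right-skewed, so the mean exceeds the mode.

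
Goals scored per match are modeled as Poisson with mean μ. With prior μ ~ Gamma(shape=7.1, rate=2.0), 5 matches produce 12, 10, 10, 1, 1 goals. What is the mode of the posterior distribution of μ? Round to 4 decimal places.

Σ counts = 34. Posterior: Gamma(shape = 7.1+34 = 41.1, rate = 2.0+5 = 7.0).
Mode = (α−1)/β = 40.1/7.0 = 5.7286.
Mean = α/β = 41.1/7.0 = 5.8714.
This is the posterior mode — the MAP estimate.

5.7286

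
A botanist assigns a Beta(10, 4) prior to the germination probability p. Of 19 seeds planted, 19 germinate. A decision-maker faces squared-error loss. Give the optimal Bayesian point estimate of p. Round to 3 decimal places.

0.879

Posterior: Beta(10+19, 4+0) = Beta(29, 4).
Mode = (29−1)/(29+4−2) = 28/31 = 0.903.
Mean = 29/(29+4) = 29/33 = 0.879.
Squared-error loss ⇒ the optimal estimator is the posterior mean.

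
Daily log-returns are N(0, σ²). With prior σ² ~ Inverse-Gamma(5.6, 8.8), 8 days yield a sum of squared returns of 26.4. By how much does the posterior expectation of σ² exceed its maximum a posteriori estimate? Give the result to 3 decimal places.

0.483

Posterior: Inverse-Gamma(shape = 5.6+8/2 = 9.6, scale = 8.8+26.4/2 = 22.0).
Mode = β/(α+1) = 22.0/10.6 = 2.075.
Mean = β/(α−1) = 22.0/8.6 = 2.558.
Difference = 2.558 − 2.075 = 0.483.
The posterior is right-skewed, so the mean exceeds the mode.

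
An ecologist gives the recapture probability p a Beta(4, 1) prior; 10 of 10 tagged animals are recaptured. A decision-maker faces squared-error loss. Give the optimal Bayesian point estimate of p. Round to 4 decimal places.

Posterior: Beta(4+10, 1+0) = Beta(14, 1).
Since β = 1 ≤ 1 and α > 1, the Beta density is monotone increasing on [0,1]; the mode is at 1.
Mean = 14/(14+1) = 0.9333.
Squared-error loss ⇒ the optimal estimator is the posterior mean.

0.9333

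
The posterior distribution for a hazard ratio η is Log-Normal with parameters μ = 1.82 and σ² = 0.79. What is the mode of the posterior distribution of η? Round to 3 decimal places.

2.801

Mode = exp(μ − σ²) = exp(1.03) = 2.801.
Mean = exp(μ + σ²/2) = exp(2.215) = 9.161.
This is the posterior mode — the MAP estimate.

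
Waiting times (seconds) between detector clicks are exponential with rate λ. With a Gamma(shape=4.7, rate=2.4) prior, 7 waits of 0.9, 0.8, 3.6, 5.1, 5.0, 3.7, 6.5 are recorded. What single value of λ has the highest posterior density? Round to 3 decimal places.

0.382

Σ times = 25.6. Posterior: Gamma(shape = 4.7+7 = 11.7, rate = 2.4+25.6 = 28.0).
Mode = (α−1)/β = 10.7/28.0 = 0.382.
Mean = α/β = 11.7/28.0 = 0.418.
This is the posterior mode — the MAP estimate.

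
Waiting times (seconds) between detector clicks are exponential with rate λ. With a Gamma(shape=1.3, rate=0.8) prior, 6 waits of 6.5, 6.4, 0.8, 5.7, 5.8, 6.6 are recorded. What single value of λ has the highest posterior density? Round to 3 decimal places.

0.193

Σ times = 31.8. Posterior: Gamma(shape = 1.3+6 = 7.3, rate = 0.8+31.8 = 32.6).
Mode = (α−1)/β = 6.3/32.6 = 0.193.
Mean = α/β = 7.3/32.6 = 0.224.
This is the posterior mode — the MAP estimate.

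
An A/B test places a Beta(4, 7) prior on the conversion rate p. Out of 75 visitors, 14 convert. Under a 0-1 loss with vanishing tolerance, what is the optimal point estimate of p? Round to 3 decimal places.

Posterior: Beta(4+14, 7+61) = Beta(18, 68).
Mode = (18−1)/(18+68−2) = 17/84 = 0.202.
Mean = 18/(18+68) = 18/86 = 0.209.
This is the posterior mode — the MAP estimate.

0.202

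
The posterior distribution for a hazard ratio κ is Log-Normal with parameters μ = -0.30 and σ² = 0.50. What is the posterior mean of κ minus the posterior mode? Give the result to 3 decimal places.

0.502

Mode = exp(μ − σ²) = exp(-0.80) = 0.449.
Mean = exp(μ + σ²/2) = exp(-0.050) = 0.951.
Difference = 0.951 − 0.449 = 0.502.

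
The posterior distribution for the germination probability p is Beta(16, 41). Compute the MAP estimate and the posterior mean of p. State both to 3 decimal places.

Mode = (16−1)/(16+41−2) = 15/55 = 0.273.
Mean = 16/(16+41) = 16/57 = 0.281.
Right-skewed posterior ⇒ mode < mean.

MAP estimate = 0.273, posterior mean = 0.281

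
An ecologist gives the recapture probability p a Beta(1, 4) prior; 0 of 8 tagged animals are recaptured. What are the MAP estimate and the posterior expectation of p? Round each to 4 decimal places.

Posterior: Beta(1+0, 4+8) = Beta(1, 12).
Since α = 1 ≤ 1 and β > 1, the Beta density is monotone decreasing on [0,1]; the mode is at 0.
Mean = 1/(1+12) = 0.0769.

MAP = 0.0000, posterior mean = 0.0769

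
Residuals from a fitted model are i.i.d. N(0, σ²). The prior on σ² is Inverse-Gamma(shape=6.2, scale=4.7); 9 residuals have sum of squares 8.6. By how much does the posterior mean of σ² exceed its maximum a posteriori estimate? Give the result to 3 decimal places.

Posterior: Inverse-Gamma(shape = 6.2+9/2 = 10.7, scale = 4.7+8.6/2 = 9.0).
Mode = β/(α+1) = 9.0/11.7 = 0.769.
Mean = β/(α−1) = 9.0/9.7 = 0.928.
Difference = 0.928 − 0.769 = 0.159.
The posterior is right-skewed, so the mean exceeds the mode.

0.159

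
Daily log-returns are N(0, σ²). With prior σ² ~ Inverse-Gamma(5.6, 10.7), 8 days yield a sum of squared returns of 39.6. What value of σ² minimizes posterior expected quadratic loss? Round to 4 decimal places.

Posterior: Inverse-Gamma(shape = 5.6+8/2 = 9.6, scale = 10.7+39.6/2 = 30.5).
Mode = β/(α+1) = 30.5/10.6 = 2.8774.
Mean = β/(α−1) = 30.5/8.6 = 3.5465.
Quadratic loss ⇒ the optimal estimator is the posterior mean.

3.5465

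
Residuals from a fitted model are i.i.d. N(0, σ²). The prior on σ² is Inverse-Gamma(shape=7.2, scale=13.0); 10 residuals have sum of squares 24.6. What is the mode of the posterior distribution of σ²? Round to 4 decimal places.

Posterior: Inverse-Gamma(shape = 7.2+10/2 = 12.2, scale = 13.0+24.6/2 = 25.3).
Mode = β/(α+1) = 25.3/13.2 = 1.9167.
Mean = β/(α−1) = 25.3/11.2 = 2.2589.
This is the posterior mode — the MAP estimate.

1.9167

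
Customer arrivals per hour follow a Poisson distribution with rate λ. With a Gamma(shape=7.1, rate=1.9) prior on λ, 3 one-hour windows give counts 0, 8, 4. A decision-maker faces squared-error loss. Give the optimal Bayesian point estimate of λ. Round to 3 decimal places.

Σ counts = 12. Posterior: Gamma(shape = 7.1+12 = 19.1, rate = 1.9+3 = 4.9).
Mode = (α−1)/β = 18.1/4.9 = 3.694.
Mean = α/β = 19.1/4.9 = 3.898.
Squared-error loss ⇒ the optimal estimator is the posterior mean.

3.898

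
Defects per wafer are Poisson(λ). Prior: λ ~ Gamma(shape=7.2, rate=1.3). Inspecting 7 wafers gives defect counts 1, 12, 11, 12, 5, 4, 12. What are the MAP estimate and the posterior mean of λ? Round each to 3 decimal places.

MAP = 7.614, posterior mean = 7.735

Σ counts = 57. Posterior: Gamma(shape = 7.2+57 = 64.2, rate = 1.3+7 = 8.3).
Mode = (α−1)/β = 63.2/8.3 = 7.614.
Mean = α/β = 64.2/8.3 = 7.735.
Right-skewed posterior ⇒ mode < mean.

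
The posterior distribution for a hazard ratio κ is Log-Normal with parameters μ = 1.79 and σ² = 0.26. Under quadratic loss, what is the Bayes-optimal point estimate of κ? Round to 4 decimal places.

6.8210

Mode = exp(μ − σ²) = exp(1.53) = 4.6182.
Mean = exp(μ + σ²/2) = exp(1.920) = 6.8210.
Quadratic loss ⇒ the optimal estimator is the posterior mean.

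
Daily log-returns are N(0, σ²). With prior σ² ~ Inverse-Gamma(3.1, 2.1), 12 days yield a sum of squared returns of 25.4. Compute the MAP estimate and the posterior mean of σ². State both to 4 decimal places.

MAP estimate = 1.4653, posterior mean = 1.8272

Posterior: Inverse-Gamma(shape = 3.1+12/2 = 9.1, scale = 2.1+25.4/2 = 14.8).
Mode = β/(α+1) = 14.8/10.1 = 1.4653.
Mean = β/(α−1) = 14.8/8.1 = 1.8272.
The posterior is right-skewed, so the mean exceeds the mode.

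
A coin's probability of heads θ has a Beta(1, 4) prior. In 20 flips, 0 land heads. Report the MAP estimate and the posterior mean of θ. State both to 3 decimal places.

Posterior: Beta(1+0, 4+20) = Beta(1, 24).
Since α = 1 ≤ 1 and β > 1, the Beta density is monotone decreasing on [0,1]; the mode is at 0.
Mean = 1/(1+24) = 0.040.

θ_MAP = 0.000, E[θ|data] = 0.040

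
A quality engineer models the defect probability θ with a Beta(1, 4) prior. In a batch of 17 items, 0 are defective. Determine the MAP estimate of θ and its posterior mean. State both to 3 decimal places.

Posterior: Beta(1+0, 4+17) = Beta(1, 21).
Since α = 1 ≤ 1 and β > 1, the Beta density is monotone decreasing on [0,1]; the mode is at 0.
Mean = 1/(1+21) = 0.045.

θ_MAP = 0.000, E[θ|data] = 0.045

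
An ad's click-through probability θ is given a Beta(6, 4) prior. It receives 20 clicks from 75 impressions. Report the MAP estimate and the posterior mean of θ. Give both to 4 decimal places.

Posterior: Beta(6+20, 4+55) = Beta(26, 59).
Mode = (26−1)/(26+59−2) = 25/83 = 0.3012.
Mean = 26/(26+59) = 26/85 = 0.3059.
The posterior is right-skewed, so the mean exceeds the mode.

θ_MAP = 0.3012, E[θ|data] = 0.3059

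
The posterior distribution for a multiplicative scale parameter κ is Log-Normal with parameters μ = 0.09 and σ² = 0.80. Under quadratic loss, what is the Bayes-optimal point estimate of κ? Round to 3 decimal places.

Mode = exp(μ − σ²) = exp(-0.71) = 0.492.
Mean = exp(μ + σ²/2) = exp(0.490) = 1.632.
Quadratic loss ⇒ the optimal estimator is the posterior mean.

1.632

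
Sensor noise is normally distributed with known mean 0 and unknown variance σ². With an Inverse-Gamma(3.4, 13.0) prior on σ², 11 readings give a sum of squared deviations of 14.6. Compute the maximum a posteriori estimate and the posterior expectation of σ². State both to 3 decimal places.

MAP: 2.051. Posterior mean: 2.570.

Posterior: Inverse-Gamma(shape = 3.4+11/2 = 8.9, scale = 13.0+14.6/2 = 20.3).
Mode = β/(α+1) = 20.3/9.9 = 2.051.
Mean = β/(α−1) = 20.3/7.9 = 2.570.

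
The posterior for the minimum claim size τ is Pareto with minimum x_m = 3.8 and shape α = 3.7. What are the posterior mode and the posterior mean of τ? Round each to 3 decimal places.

The Pareto density is strictly decreasing on [x_m, ∞), so the mode is x_m = 3.800.
Mean = α·x_m/(α−1) = 3.7·3.8/2.7 = 5.207.

τ_MAP = 3.800, E[τ|data] = 5.207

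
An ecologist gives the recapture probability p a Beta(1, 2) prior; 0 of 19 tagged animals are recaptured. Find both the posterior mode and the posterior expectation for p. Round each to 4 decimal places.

Posterior: Beta(1+0, 2+19) = Beta(1, 21).
Since α = 1 ≤ 1 and β > 1, the Beta density is monotone decreasing on [0,1]; the mode is at 0.
Mean = 1/(1+21) = 0.0455.
Mean > mode: the posterior has a right tail.

posterior mode = 0.0000, posterior expectation = 0.0455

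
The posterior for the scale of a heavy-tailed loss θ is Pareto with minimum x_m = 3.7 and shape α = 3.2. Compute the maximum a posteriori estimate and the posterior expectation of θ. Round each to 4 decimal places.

MAP = 3.7000; posterior mean = 5.3818

The Pareto density is strictly decreasing on [x_m, ∞), so the mode is x_m = 3.7000.
Mean = α·x_m/(α−1) = 3.2·3.7/2.2 = 5.3818.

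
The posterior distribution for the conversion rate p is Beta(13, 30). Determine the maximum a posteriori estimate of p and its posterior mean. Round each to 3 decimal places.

MAP: 0.293. Posterior mean: 0.302.

Mode = (13−1)/(13+30−2) = 12/41 = 0.293.
Mean = 13/(13+30) = 13/43 = 0.302.
The mean is pulled above the mode by the posterior's right skew.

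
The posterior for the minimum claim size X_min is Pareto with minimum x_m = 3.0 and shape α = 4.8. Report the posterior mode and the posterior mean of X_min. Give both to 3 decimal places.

The Pareto density is strictly decreasing on [x_m, ∞), so the mode is x_m = 3.000.
Mean = α·x_m/(α−1) = 4.8·3.0/3.8 = 3.789.

posterior mode = 3.000, posterior mean = 3.789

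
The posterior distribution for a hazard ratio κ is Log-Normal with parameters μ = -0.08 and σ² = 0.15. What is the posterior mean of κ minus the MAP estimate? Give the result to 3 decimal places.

0.200

Mode = exp(μ − σ²) = exp(-0.23) = 0.795.
Mean = exp(μ + σ²/2) = exp(-0.005) = 0.995.
Difference = 0.995 − 0.795 = 0.200.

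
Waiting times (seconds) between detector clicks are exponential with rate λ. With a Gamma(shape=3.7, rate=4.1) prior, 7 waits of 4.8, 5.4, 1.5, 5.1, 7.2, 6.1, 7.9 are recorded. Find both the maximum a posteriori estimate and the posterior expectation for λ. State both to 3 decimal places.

MAP: 0.230. Posterior mean: 0.254.

Σ times = 38.0. Posterior: Gamma(shape = 3.7+7 = 10.7, rate = 4.1+38.0 = 42.1).
Mode = (α−1)/β = 9.7/42.1 = 0.230.
Mean = α/β = 10.7/42.1 = 0.254.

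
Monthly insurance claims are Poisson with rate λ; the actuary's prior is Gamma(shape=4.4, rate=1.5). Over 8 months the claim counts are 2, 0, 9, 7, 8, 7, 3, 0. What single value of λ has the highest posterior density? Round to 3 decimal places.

4.147

Σ counts = 36. Posterior: Gamma(shape = 4.4+36 = 40.4, rate = 1.5+8 = 9.5).
Mode = (α−1)/β = 39.4/9.5 = 4.147.
Mean = α/β = 40.4/9.5 = 4.253.
This is the posterior mode — the MAP estimate.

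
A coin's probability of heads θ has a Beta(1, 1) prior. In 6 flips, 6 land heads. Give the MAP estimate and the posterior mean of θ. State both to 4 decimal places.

MAP: 1.0000. Posterior mean: 0.8750.

Posterior: Beta(1+6, 1+0) = Beta(7, 1).
Since β = 1 ≤ 1 and α > 1, the Beta density is monotone increasing on [0,1]; the mode is at 1.
Mean = 7/(7+1) = 0.8750.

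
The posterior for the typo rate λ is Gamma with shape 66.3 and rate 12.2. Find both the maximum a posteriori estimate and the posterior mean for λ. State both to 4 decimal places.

MAP = 5.3525; posterior mean = 5.4344

Mode = (α−1)/β = 65.3/12.2 = 5.3525.
Mean = α/β = 66.3/12.2 = 5.4344.
Right-skewed posterior ⇒ mode < mean.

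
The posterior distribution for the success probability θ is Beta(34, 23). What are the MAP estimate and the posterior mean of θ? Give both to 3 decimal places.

θ_MAP = 0.600, E[θ|data] = 0.596

Mode = (34−1)/(34+23−2) = 33/55 = 0.600.
Mean = 34/(34+23) = 34/57 = 0.596.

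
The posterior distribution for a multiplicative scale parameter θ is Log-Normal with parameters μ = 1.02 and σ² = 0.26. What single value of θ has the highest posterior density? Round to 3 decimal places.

2.138

Mode = exp(μ − σ²) = exp(0.76) = 2.138.
Mean = exp(μ + σ²/2) = exp(1.150) = 3.158.
This is the posterior mode — the MAP estimate.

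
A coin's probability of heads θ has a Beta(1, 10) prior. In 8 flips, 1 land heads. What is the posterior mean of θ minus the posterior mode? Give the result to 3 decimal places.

0.046

Posterior: Beta(1+1, 10+7) = Beta(2, 17).
Mode = (2−1)/(2+17−2) = 1/17 = 0.059.
Mean = 2/(2+17) = 2/19 = 0.105.
Difference = 0.105 − 0.059 = 0.046.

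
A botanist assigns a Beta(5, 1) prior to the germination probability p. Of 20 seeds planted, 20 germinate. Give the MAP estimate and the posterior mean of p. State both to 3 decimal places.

MAP = 1.000; posterior mean = 0.962

Posterior: Beta(5+20, 1+0) = Beta(25, 1).
Since β = 1 ≤ 1 and α > 1, the Beta density is monotone increasing on [0,1]; the mode is at 1.
Mean = 25/(25+1) = 0.962.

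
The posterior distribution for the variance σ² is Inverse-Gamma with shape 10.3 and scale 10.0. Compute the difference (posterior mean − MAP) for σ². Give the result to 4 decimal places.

0.1903

Mode = β/(α+1) = 10.0/11.3 = 0.8850.
Mean = β/(α−1) = 10.0/9.3 = 1.0753.
Difference = 1.0753 − 0.8850 = 0.1903.
Right-skewed posterior ⇒ mode < mean.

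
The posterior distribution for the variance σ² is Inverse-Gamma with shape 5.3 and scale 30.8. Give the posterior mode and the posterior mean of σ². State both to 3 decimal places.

Mode = β/(α+1) = 30.8/6.3 = 4.889.
Mean = β/(α−1) = 30.8/4.3 = 7.163.
The mean is pulled above the mode by the posterior's right skew.

MAP: 4.889. Posterior mean: 7.163.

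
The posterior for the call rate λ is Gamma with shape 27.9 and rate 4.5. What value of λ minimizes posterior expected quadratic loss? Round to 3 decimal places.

6.200

Mode = (α−1)/β = 26.9/4.5 = 5.978.
Mean = α/β = 27.9/4.5 = 6.200.
Quadratic loss ⇒ the optimal estimator is the posterior mean.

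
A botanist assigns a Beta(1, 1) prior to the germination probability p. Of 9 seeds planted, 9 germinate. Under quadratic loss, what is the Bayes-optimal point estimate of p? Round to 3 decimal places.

0.909

Posterior: Beta(1+9, 1+0) = Beta(10, 1).
Since β = 1 ≤ 1 and α > 1, the Beta density is monotone increasing on [0,1]; the mode is at 1.
Mean = 10/(10+1) = 0.909.
Quadratic loss ⇒ the optimal estimator is the posterior mean.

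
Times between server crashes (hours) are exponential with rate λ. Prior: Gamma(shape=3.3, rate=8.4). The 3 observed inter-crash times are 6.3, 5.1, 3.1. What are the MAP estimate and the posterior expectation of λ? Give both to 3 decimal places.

MAP = 0.231; posterior mean = 0.275

Σ times = 14.5. Posterior: Gamma(shape = 3.3+3 = 6.3, rate = 8.4+14.5 = 22.9).
Mode = (α−1)/β = 5.3/22.9 = 0.231.
Mean = α/β = 6.3/22.9 = 0.275.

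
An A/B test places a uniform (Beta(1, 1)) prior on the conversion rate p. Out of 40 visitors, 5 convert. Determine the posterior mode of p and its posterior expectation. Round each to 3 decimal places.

Posterior: Beta(1+5, 1+35) = Beta(6, 36).
Mode = (6−1)/(6+36−2) = 5/40 = 0.125.
Mean = 6/(6+36) = 6/42 = 0.143.

MAP = 0.125, posterior mean = 0.143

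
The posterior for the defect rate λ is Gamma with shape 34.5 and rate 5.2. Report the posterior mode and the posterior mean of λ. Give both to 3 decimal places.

λ_MAP = 6.442, E[λ|data] = 6.635

Mode = (α−1)/β = 33.5/5.2 = 6.442.
Mean = α/β = 34.5/5.2 = 6.635.
Right-skewed posterior ⇒ mode < mean.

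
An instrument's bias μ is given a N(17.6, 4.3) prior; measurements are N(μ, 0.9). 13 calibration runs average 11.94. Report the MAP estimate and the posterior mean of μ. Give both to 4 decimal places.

MAP = 12.0297; posterior mean = 12.0297

Posterior for μ is Normal. Precision-weighted mean: (1/4.3·17.6 + 13/0.9·11.94) / (1/4.3 + 13/0.9) = 12.0297.
A Normal posterior is symmetric, so mode = mean.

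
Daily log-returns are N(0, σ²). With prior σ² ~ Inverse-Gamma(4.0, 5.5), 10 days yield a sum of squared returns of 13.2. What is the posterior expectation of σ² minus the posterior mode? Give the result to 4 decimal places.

Posterior: Inverse-Gamma(shape = 4.0+10/2 = 9.0, scale = 5.5+13.2/2 = 12.1).
Mode = β/(α+1) = 12.1/10.0 = 1.2100.
Mean = β/(α−1) = 12.1/8.0 = 1.5125.
Difference = 1.5125 − 1.2100 = 0.3025.
Mean > mode: the posterior has a right tail.

0.3025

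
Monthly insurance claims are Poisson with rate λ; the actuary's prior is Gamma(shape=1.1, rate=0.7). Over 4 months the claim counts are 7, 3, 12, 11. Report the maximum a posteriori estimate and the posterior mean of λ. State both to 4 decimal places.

maximum a posteriori estimate = 7.0426, posterior mean = 7.2553

Σ counts = 33. Posterior: Gamma(shape = 1.1+33 = 34.1, rate = 0.7+4 = 4.7).
Mode = (α−1)/β = 33.1/4.7 = 7.0426.
Mean = α/β = 34.1/4.7 = 7.2553.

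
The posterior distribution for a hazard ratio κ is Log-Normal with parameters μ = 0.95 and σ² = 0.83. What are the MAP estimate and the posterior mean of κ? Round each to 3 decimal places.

MAP: 1.127. Posterior mean: 3.916.

Mode = exp(μ − σ²) = exp(0.12) = 1.127.
Mean = exp(μ + σ²/2) = exp(1.365) = 3.916.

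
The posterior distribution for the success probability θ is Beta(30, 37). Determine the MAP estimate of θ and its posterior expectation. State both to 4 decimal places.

MAP = 0.4462; posterior mean = 0.4478

Mode = (30−1)/(30+37−2) = 29/65 = 0.4462.
Mean = 30/(30+37) = 30/67 = 0.4478.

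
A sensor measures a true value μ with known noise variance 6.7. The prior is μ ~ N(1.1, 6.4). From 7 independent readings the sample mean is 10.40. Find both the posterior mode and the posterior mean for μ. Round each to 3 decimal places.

Posterior for μ is Normal. Precision-weighted mean: (1/6.4·1.1 + 7/6.7·10.40) / (1/6.4 + 7/6.7) = 9.190.
A Normal posterior is symmetric, so mode = mean.

MAP: 9.190. Posterior mean: 9.190.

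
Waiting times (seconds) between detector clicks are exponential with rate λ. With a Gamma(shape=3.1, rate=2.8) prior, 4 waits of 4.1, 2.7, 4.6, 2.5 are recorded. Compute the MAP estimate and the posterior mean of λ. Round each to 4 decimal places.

MAP = 0.3653, posterior mean = 0.4251

Σ times = 13.9. Posterior: Gamma(shape = 3.1+4 = 7.1, rate = 2.8+13.9 = 16.7).
Mode = (α−1)/β = 6.1/16.7 = 0.3653.
Mean = α/β = 7.1/16.7 = 0.4251.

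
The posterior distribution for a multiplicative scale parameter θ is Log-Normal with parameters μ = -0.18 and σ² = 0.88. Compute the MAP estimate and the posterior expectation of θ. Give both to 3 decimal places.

Mode = exp(μ − σ²) = exp(-1.06) = 0.346.
Mean = exp(μ + σ²/2) = exp(0.260) = 1.297.
Right-skewed posterior ⇒ mode < mean.

θ_MAP = 0.346, E[θ|data] = 1.297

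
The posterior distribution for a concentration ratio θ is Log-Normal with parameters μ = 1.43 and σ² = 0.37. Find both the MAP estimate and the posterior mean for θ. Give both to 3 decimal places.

MAP = 2.886, posterior mean = 5.028

Mode = exp(μ − σ²) = exp(1.06) = 2.886.
Mean = exp(μ + σ²/2) = exp(1.615) = 5.028.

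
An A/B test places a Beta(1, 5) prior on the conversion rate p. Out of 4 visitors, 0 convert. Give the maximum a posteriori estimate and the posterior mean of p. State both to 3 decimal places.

MAP = 0.000; posterior mean = 0.100

Posterior: Beta(1+0, 5+4) = Beta(1, 9).
Since α = 1 ≤ 1 and β > 1, the Beta density is monotone decreasing on [0,1]; the mode is at 0.
Mean = 1/(1+9) = 0.100.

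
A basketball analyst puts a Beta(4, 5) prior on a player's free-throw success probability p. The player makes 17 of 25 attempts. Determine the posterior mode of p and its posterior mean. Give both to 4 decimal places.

MAP = 0.6250; posterior mean = 0.6176

Posterior: Beta(4+17, 5+8) = Beta(21, 13).
Mode = (21−1)/(21+13−2) = 20/32 = 0.6250.
Mean = 21/(21+13) = 21/34 = 0.6176.
Left-skewed posterior ⇒ mean < mode.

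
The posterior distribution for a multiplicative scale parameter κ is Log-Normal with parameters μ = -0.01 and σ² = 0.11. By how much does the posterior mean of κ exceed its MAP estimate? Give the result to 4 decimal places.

Mode = exp(μ − σ²) = exp(-0.12) = 0.8869.
Mean = exp(μ + σ²/2) = exp(0.045) = 1.0460.
Difference = 1.0460 − 0.8869 = 0.1591.

0.1591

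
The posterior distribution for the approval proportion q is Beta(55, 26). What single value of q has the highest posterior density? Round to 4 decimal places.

0.6835

Mode = (55−1)/(55+26−2) = 54/79 = 0.6835.
Mean = 55/(55+26) = 55/81 = 0.6790.
This is the posterior mode — the MAP estimate.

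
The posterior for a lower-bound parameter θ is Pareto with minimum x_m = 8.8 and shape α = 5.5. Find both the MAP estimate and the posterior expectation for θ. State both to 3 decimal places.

MAP = 8.800, posterior mean = 10.756

The Pareto density is strictly decreasing on [x_m, ∞), so the mode is x_m = 8.800.
Mean = α·x_m/(α−1) = 5.5·8.8/4.5 = 10.756.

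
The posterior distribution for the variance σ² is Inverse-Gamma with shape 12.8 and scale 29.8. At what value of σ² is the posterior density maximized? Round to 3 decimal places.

Mode = β/(α+1) = 29.8/13.8 = 2.159.
Mean = β/(α−1) = 29.8/11.8 = 2.525.
This is the posterior mode — the MAP estimate.

2.159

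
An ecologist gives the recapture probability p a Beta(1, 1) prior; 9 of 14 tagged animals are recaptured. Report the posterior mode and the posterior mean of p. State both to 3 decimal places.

MAP = 0.643; posterior mean = 0.625

Posterior: Beta(1+9, 1+5) = Beta(10, 6).
Mode = (10−1)/(10+6−2) = 9/14 = 0.643.
With a flat prior the MAP equals the MLE, 9/14.
Mean = 10/(10+6) = 10/16 = 0.625.
The posterior is left-skewed, so the mode exceeds the mean.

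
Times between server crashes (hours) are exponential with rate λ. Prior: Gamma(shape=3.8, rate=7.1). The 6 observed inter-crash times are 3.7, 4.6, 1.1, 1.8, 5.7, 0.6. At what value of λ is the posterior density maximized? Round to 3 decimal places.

Σ times = 17.5. Posterior: Gamma(shape = 3.8+6 = 9.8, rate = 7.1+17.5 = 24.6).
Mode = (α−1)/β = 8.8/24.6 = 0.358.
Mean = α/β = 9.8/24.6 = 0.398.
This is the posterior mode — the MAP estimate.

0.358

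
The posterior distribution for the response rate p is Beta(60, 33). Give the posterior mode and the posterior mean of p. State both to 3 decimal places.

MAP = 0.648; posterior mean = 0.645

Mode = (60−1)/(60+33−2) = 59/91 = 0.648.
Mean = 60/(60+33) = 60/93 = 0.645.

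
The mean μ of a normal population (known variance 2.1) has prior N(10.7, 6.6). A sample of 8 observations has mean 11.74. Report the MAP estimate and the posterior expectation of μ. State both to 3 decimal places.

MAP = 11.700; posterior mean = 11.700

Posterior for μ is Normal. Precision-weighted mean: (1/6.6·10.7 + 8/2.1·11.74) / (1/6.6 + 8/2.1) = 11.700.
A Normal posterior is symmetric, so mode = mean.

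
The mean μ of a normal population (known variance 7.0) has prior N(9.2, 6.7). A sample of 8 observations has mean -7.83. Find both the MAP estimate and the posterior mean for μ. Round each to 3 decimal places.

MAP = -5.863, posterior mean = -5.863

Posterior for μ is Normal. Precision-weighted mean: (1/6.7·9.2 + 8/7.0·-7.83) / (1/6.7 + 8/7.0) = -5.863.
A Normal posterior is symmetric, so mode = mean.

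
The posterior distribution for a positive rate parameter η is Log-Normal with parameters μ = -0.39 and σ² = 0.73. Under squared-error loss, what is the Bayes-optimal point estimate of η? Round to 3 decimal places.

0.975

Mode = exp(μ − σ²) = exp(-1.12) = 0.326.
Mean = exp(μ + σ²/2) = exp(-0.025) = 0.975.
Squared-error loss ⇒ the optimal estimator is the posterior mean.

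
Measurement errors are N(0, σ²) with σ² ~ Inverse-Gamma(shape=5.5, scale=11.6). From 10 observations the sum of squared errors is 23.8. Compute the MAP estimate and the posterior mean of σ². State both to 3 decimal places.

MAP = 2.043, posterior mean = 2.474

Posterior: Inverse-Gamma(shape = 5.5+10/2 = 10.5, scale = 11.6+23.8/2 = 23.5).
Mode = β/(α+1) = 23.5/11.5 = 2.043.
Mean = β/(α−1) = 23.5/9.5 = 2.474.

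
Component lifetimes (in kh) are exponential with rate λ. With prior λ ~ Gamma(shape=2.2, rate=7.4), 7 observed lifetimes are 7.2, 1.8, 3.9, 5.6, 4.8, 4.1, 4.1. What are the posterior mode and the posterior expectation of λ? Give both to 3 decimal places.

MAP = 0.211; posterior mean = 0.237

Σ times = 31.5. Posterior: Gamma(shape = 2.2+7 = 9.2, rate = 7.4+31.5 = 38.9).
Mode = (α−1)/β = 8.2/38.9 = 0.211.
Mean = α/β = 9.2/38.9 = 0.237.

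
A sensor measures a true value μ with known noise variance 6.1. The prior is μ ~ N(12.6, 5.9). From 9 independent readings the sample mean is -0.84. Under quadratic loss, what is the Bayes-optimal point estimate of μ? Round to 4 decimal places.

0.5449

Posterior for μ is Normal. Precision-weighted mean: (1/5.9·12.6 + 9/6.1·-0.84) / (1/5.9 + 9/6.1) = 0.5449.
A Normal posterior is symmetric, so mode = mean.
Quadratic loss ⇒ the optimal estimator is the posterior mean.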